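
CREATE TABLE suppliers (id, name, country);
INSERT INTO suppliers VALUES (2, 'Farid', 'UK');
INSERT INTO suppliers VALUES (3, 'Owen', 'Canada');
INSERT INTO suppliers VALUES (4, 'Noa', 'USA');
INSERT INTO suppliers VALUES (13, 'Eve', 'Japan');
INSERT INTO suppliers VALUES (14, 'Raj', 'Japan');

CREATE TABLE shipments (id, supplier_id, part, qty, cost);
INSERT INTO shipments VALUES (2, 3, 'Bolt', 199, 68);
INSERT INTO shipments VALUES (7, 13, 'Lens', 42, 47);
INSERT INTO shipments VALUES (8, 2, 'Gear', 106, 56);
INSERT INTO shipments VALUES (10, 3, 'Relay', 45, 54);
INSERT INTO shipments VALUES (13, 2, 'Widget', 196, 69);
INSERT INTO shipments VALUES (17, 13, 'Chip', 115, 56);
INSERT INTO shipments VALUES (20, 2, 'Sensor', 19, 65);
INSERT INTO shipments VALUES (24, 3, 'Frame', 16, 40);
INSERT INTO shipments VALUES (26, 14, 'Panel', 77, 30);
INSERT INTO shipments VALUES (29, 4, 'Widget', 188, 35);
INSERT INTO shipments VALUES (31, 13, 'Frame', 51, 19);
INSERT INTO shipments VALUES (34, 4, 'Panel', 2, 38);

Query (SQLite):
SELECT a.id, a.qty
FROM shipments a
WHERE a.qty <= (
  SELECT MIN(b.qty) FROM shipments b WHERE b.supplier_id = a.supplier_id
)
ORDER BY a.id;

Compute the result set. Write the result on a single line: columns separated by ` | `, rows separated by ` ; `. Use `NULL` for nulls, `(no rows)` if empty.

7 | 42 ; 20 | 19 ; 24 | 16 ; 26 | 77 ; 34 | 2

For each shipments row a, compute MIN(qty) over rows sharing a.supplier_id.
Keep row a if a.qty <= that per-group MIN.
  supplier_id=2: MIN(qty) = 19
  supplier_id=3: MIN(qty) = 16
  supplier_id=4: MIN(qty) = 2
  supplier_id=13: MIN(qty) = 42
  supplier_id=14: MIN(qty) = 77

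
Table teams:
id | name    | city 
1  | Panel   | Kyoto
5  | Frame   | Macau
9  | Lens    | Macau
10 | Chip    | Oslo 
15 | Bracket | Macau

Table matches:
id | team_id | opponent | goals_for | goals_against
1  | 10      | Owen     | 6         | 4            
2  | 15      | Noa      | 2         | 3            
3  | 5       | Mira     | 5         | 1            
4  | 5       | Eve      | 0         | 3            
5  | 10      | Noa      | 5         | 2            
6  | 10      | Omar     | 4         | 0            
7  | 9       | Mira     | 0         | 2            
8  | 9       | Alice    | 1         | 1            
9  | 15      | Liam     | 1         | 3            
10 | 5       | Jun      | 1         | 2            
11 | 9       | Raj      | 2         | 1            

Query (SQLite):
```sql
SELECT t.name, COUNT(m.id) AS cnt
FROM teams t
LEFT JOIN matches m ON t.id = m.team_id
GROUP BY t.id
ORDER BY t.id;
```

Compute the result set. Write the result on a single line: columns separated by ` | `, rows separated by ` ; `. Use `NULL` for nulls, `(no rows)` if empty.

Panel | 0 ; Frame | 3 ; Lens | 3 ; Chip | 3 ; Bracket | 2

LEFT JOIN keeps every teams row; unmatched ones get NULL for matches columns.
Group by teams.id and compute COUNT(m.id). COUNT(col) of an all-NULL group is 0.
  1: ids {—} → COUNT(m.id)=0
  5: ids {3, 4, 10} → COUNT(m.id)=3
  9: ids {7, 8, 11} → COUNT(m.id)=3
  10: ids {1, 5, 6} → COUNT(m.id)=3
  15: ids {2, 9} → COUNT(m.id)=2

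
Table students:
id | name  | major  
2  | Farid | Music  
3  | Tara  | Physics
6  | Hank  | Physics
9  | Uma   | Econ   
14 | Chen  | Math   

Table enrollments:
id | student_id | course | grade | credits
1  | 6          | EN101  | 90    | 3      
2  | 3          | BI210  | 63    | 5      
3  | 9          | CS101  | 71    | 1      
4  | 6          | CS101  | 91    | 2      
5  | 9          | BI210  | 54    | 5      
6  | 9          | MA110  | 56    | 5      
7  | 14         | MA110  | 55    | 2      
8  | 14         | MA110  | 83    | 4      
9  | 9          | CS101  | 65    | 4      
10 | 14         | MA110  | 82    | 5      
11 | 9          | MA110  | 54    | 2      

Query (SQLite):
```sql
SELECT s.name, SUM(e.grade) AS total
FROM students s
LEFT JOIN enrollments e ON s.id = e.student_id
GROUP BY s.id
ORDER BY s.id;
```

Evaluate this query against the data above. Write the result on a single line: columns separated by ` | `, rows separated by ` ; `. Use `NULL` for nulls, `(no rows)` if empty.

LEFT JOIN keeps every students row; unmatched ones get NULL for enrollments columns.
Group by students.id and compute SUM(e.grade). SUM over an all-NULL group is NULL.
  2: ids {—} → SUM(e.grade)=NULL
  3: ids {2} → SUM(e.grade)=63
  6: ids {1, 4} → SUM(e.grade)=181
  9: ids {3, 5, 6, 9, 11} → SUM(e.grade)=300
  14: ids {7, 8, 10} → SUM(e.grade)=220

Farid | NULL ; Tara | 63 ; Hank | 181 ; Uma | 300 ; Chen | 220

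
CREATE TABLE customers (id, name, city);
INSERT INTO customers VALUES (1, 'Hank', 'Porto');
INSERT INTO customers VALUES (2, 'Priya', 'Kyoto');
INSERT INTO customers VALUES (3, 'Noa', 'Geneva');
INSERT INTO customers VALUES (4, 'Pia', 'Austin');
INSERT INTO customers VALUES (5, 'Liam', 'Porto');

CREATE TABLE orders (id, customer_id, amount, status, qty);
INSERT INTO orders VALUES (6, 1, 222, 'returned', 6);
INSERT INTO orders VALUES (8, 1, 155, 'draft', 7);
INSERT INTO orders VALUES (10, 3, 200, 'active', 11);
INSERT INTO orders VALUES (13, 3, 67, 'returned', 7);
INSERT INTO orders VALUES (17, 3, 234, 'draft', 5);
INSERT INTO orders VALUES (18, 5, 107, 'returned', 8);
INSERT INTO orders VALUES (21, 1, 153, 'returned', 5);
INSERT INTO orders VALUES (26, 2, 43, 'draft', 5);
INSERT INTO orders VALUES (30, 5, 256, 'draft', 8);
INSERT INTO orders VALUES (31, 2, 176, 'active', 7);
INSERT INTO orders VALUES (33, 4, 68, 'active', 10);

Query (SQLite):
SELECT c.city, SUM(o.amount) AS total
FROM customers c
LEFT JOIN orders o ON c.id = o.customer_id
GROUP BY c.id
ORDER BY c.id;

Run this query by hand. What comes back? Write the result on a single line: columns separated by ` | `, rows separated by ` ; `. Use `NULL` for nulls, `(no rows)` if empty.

Porto | 530 ; Kyoto | 219 ; Geneva | 501 ; Austin | 68 ; Porto | 363

LEFT JOIN keeps every customers row; unmatched ones get NULL for orders columns.
Group by customers.id and compute SUM(o.amount). SUM over an all-NULL group is NULL.
  1: ids {6, 8, 21} → SUM(o.amount)=530
  2: ids {26, 31} → SUM(o.amount)=219
  3: ids {10, 13, 17} → SUM(o.amount)=501
  4: ids {33} → SUM(o.amount)=68
  5: ids {18, 30} → SUM(o.amount)=363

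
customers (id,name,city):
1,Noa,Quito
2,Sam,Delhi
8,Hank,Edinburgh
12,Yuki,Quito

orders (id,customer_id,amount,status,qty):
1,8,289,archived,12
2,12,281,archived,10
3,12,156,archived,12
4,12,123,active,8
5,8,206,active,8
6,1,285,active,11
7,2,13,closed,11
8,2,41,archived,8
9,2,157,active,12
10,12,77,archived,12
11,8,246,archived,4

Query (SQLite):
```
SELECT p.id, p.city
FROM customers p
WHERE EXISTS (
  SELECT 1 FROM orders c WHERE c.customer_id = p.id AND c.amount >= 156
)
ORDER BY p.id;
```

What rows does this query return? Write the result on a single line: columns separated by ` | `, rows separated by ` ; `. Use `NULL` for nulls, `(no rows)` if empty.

For each customers row, check whether any orders with matching customer_id has amount >= 156.
Keep rows where that is true.

1 | Quito ; 2 | Delhi ; 8 | Edinburgh ; 12 | Quito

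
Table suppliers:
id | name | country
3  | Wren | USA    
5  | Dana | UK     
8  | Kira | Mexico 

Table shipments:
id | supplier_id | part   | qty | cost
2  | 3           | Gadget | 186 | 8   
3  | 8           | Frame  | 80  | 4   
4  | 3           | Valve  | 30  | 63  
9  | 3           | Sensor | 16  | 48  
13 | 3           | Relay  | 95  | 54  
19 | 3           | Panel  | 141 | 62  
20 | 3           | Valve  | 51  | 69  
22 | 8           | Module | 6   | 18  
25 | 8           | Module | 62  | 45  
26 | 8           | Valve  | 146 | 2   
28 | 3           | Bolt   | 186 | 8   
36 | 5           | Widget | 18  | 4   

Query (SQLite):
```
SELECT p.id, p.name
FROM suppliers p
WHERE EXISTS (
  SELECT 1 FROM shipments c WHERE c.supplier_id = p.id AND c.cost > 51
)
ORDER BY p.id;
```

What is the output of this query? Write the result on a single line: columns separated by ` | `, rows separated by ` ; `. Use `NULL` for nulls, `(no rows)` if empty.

3 | Wren

For each suppliers row, check whether any shipments with matching supplier_id has cost > 51.
Keep rows where that is true.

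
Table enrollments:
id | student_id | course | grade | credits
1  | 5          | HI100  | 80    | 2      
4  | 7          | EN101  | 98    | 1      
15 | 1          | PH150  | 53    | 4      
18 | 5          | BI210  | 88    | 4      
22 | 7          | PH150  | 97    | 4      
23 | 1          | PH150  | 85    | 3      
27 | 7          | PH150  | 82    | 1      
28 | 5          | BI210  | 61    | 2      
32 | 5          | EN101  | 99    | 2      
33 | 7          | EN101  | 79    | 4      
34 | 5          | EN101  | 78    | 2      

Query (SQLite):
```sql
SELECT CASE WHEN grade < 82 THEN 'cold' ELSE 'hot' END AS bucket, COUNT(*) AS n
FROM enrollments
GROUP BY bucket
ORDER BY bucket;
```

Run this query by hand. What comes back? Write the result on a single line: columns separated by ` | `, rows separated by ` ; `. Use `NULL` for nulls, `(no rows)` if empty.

Bucket rows by grade < 82 → 'cold' else 'hot'; count each bucket.

cold | 5 ; hot | 6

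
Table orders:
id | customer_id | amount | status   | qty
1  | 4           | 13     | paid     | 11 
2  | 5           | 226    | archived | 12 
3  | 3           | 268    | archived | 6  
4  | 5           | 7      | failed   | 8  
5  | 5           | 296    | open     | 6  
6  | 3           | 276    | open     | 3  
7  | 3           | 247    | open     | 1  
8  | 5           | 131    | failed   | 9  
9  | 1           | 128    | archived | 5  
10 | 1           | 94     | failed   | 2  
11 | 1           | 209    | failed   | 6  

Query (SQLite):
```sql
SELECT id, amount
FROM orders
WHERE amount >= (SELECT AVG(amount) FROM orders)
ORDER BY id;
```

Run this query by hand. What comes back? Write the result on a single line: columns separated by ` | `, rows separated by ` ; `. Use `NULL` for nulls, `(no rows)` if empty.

Scalar subquery: AVG(amount) over all orders rows = 172.272727 (≈; comparison uses full precision).
Keep rows where amount >= that value.

2 | 226 ; 3 | 268 ; 5 | 296 ; 6 | 276 ; 7 | 247 ; 11 | 209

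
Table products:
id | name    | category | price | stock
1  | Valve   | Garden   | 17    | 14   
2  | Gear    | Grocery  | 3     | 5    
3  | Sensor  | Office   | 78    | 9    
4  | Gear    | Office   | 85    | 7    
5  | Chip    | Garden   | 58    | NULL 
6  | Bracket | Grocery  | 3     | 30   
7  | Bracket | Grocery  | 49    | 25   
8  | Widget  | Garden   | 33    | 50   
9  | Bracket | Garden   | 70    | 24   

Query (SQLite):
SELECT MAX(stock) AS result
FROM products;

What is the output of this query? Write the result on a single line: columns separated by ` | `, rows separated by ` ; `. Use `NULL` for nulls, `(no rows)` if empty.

50

All stock values: [14, 5, 9, 7, NULL, 30, 25, 50, 24].
MAX of non-NULL values = 50.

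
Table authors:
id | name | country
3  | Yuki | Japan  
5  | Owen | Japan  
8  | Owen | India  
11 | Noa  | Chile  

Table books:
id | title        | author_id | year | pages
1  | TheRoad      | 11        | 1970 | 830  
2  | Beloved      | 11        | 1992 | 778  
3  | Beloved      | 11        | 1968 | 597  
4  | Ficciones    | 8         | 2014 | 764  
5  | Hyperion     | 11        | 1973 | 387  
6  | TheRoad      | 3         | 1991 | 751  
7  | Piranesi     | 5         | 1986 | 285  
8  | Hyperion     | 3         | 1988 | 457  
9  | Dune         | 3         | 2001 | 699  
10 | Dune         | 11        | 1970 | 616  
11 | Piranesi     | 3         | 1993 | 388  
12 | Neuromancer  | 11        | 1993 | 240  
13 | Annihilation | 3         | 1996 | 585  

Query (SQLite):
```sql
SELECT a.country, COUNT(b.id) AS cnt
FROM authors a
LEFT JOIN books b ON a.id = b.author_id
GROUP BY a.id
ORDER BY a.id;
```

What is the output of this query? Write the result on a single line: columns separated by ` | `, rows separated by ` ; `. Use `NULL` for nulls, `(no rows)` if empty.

Japan | 5 ; Japan | 1 ; India | 1 ; Chile | 6

LEFT JOIN keeps every authors row; unmatched ones get NULL for books columns.
Group by authors.id and compute COUNT(b.id). COUNT(col) of an all-NULL group is 0.
  3: ids {6, 8, 9, 11, 13} → COUNT(b.id)=5
  5: ids {7} → COUNT(b.id)=1
  8: ids {4} → COUNT(b.id)=1
  11: ids {1, 2, 3, 5, 10, 12} → COUNT(b.id)=6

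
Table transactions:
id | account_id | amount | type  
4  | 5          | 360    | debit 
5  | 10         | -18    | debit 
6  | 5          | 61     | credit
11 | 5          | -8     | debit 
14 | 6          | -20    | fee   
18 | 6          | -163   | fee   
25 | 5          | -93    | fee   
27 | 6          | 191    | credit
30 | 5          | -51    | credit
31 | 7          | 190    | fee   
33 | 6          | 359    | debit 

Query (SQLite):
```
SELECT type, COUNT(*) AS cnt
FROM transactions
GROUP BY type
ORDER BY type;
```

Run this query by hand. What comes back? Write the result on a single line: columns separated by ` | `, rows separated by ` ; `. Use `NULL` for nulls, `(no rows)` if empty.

credit | 3 ; debit | 4 ; fee | 4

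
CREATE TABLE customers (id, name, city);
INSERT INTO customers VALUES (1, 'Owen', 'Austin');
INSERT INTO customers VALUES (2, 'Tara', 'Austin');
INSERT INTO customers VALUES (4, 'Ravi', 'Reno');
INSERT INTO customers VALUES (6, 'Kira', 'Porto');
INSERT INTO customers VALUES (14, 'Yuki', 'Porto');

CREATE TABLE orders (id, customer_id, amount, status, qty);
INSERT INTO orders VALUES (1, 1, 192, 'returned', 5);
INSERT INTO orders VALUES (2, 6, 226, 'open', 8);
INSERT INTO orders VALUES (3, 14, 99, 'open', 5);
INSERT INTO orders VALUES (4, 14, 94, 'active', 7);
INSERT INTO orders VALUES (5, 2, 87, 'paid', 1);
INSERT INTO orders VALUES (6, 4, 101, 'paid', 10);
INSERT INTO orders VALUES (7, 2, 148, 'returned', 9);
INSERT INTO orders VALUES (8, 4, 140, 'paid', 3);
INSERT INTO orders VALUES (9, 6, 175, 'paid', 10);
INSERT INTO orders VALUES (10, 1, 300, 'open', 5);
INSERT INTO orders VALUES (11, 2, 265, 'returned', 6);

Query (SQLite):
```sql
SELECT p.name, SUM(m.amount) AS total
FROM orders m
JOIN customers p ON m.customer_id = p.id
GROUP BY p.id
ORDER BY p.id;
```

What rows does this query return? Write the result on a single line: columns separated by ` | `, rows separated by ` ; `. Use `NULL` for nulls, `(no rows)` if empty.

Owen | 492 ; Tara | 500 ; Ravi | 241 ; Kira | 401 ; Yuki | 193

Join each orders row to its customers via customer_id.
Group joined rows by customers.id; compute SUM(m.amount) per group.
  1: ids {1, 10} → SUM(m.amount)=492
  2: ids {5, 7, 11} → SUM(m.amount)=500
  4: ids {6, 8} → SUM(m.amount)=241
  6: ids {2, 9} → SUM(m.amount)=401
  14: ids {3, 4} → SUM(m.amount)=193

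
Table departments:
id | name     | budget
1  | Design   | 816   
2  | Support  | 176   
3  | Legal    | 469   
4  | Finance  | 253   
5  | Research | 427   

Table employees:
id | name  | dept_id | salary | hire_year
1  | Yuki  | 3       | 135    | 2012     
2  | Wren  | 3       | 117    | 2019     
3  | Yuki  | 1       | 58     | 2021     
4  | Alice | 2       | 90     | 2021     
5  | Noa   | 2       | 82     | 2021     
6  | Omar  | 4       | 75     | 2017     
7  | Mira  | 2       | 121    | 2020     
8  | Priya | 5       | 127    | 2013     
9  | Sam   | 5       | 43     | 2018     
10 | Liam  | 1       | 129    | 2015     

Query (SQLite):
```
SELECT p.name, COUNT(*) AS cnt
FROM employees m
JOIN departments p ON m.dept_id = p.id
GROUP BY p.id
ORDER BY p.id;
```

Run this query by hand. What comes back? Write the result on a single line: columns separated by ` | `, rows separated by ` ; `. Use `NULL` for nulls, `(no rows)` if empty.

Design | 2 ; Support | 3 ; Legal | 2 ; Finance | 1 ; Research | 2

Join each employees row to its departments via dept_id.
Group joined rows by departments.id; compute COUNT(*) per group.
  1: ids {3, 10} → COUNT(*)=2
  2: ids {4, 5, 7} → COUNT(*)=3
  3: ids {1, 2} → COUNT(*)=2
  4: ids {6} → COUNT(*)=1
  5: ids {8, 9} → COUNT(*)=2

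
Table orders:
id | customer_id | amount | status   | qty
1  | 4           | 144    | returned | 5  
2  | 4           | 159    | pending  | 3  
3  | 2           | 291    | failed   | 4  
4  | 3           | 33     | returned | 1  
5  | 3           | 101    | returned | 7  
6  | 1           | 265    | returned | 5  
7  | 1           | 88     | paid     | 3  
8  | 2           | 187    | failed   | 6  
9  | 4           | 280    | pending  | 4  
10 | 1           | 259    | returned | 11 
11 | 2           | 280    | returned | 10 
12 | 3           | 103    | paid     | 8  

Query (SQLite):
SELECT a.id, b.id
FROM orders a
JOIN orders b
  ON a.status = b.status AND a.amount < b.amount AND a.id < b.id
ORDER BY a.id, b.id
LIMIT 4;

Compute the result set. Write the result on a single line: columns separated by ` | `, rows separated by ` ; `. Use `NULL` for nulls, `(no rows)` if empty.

Pairs (a,b) with same status, a.amount < b.amount, a.id < b.id.
status groups: failed:{3,8} paid:{7,12} pending:{2,9} returned:{1,4,5,6,10,11}
Ordered by (a.id, b.id); first 4.

1 | 6 ; 1 | 10 ; 1 | 11 ; 2 | 9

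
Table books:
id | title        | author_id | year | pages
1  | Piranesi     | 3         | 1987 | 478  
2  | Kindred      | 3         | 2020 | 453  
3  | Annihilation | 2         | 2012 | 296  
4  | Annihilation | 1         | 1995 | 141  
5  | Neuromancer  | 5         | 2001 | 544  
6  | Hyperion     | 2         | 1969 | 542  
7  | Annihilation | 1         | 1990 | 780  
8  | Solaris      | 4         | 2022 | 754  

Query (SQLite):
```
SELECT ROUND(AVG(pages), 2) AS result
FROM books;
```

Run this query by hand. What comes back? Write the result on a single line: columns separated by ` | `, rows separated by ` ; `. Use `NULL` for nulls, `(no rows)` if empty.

All pages values: [478, 453, 296, 141, 544, 542, 780, 754].
AVG = 3988 / 8 (rounded to 2 dp).

498.5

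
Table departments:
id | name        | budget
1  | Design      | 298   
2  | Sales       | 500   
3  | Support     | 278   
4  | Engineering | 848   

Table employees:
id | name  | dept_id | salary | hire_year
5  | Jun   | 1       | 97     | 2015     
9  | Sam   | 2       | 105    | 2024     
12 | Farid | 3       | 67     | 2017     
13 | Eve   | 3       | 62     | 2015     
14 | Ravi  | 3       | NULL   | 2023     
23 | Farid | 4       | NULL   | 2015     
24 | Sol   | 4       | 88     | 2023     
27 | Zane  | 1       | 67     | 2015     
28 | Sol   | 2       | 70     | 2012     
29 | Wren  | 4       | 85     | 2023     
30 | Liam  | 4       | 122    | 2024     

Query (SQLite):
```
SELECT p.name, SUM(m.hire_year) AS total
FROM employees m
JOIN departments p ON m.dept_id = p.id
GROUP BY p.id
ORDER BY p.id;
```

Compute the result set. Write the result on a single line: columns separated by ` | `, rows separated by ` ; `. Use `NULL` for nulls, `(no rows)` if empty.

Design | 4030 ; Sales | 4036 ; Support | 6055 ; Engineering | 8085

Join each employees row to its departments via dept_id.
Group joined rows by departments.id; compute SUM(m.hire_year) per group.
  1: ids {5, 27} → SUM(m.hire_year)=4030
  2: ids {9, 28} → SUM(m.hire_year)=4036
  3: ids {12, 13, 14} → SUM(m.hire_year)=6055
  4: ids {23, 24, 29, 30} → SUM(m.hire_year)=8085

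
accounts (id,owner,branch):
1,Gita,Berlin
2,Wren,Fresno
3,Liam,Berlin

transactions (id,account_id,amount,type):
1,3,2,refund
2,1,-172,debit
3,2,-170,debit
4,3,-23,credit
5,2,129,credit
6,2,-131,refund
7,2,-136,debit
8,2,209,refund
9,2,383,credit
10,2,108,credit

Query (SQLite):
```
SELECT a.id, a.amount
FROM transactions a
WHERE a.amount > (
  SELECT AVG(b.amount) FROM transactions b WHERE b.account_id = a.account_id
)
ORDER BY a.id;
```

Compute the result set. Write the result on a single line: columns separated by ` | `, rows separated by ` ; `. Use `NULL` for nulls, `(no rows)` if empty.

For each transactions row a, compute AVG(amount) over rows sharing a.account_id.
Keep row a if a.amount > that per-group AVG.
  account_id=1: AVG(amount) = -172.0
  account_id=2: AVG(amount) = 56.0
  account_id=3: AVG(amount) = -10.5

1 | 2 ; 5 | 129 ; 8 | 209 ; 9 | 383 ; 10 | 108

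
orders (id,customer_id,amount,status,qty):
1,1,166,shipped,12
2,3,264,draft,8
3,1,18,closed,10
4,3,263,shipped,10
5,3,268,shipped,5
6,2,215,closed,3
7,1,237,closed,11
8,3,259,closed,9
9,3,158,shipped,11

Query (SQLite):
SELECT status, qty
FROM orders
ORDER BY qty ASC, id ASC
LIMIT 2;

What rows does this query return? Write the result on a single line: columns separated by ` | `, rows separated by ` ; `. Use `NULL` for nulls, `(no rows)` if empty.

Sort by qty asc, tiebreak id asc: (3, id=6), (5, id=5), (8, id=2), (9, id=8), (10, id=3) …. Take first 2.

closed | 3 ; shipped | 5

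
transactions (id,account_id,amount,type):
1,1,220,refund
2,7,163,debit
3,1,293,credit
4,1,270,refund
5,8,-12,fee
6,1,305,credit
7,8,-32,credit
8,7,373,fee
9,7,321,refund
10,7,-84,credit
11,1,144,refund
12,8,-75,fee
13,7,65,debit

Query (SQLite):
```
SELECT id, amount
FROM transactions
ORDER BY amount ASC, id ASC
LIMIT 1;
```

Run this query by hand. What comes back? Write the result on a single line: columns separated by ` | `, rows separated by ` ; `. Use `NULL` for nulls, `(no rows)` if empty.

Sort by amount asc, tiebreak id asc: (-84, id=10), (-75, id=12), (-32, id=7), (-12, id=5) …. Take first 1.

10 | -84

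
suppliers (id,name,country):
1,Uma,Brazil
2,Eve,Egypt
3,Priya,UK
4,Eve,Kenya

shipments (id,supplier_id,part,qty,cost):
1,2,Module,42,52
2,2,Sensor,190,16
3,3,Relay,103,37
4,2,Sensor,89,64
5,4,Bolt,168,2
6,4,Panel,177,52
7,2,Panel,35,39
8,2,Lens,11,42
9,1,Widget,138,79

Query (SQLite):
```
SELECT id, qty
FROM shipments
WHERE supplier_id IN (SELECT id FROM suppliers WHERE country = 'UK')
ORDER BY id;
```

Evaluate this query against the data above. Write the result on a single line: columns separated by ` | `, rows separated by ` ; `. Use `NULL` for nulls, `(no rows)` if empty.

3 | 103

Inner query: suppliers.id where country = 'UK'.
Outer: keep shipments rows whose supplier_id is in that set.
Inner query → {3}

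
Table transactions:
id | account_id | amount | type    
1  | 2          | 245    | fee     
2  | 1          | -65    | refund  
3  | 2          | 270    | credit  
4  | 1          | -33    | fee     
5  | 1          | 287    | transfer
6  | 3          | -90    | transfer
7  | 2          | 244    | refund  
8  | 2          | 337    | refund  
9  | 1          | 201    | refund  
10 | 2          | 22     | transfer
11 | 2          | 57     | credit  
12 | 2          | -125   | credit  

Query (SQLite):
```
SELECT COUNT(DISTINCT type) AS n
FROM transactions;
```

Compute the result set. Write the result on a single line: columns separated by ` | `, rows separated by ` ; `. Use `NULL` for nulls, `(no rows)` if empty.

Count distinct non-NULL type values.

4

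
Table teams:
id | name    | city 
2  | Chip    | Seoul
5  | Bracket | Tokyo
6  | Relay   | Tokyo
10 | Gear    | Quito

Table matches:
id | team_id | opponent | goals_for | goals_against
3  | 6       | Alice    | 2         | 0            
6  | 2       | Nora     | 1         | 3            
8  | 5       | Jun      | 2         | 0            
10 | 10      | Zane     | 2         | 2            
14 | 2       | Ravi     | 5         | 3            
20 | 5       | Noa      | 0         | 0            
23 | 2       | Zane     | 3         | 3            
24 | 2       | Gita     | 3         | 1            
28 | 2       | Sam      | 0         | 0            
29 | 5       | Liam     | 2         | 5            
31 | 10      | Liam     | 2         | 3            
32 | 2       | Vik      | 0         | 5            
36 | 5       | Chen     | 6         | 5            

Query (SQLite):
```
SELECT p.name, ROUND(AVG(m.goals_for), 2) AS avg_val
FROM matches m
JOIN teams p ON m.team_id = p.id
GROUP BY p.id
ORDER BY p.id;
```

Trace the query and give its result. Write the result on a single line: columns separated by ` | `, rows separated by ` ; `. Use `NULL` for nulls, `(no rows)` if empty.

Join each matches row to its teams via team_id.
Group joined rows by teams.id; compute ROUND(AVG(m.goals_for), 2) per group.
  2: ids {6, 14, 23, 24, 28, 32} → ROUND(AVG(m.goals_for), 2)=2
  5: ids {8, 20, 29, 36} → ROUND(AVG(m.goals_for), 2)=2.5
  6: ids {3} → ROUND(AVG(m.goals_for), 2)=2
  10: ids {10, 31} → ROUND(AVG(m.goals_for), 2)=2

Chip | 2 ; Bracket | 2.5 ; Relay | 2 ; Gear | 2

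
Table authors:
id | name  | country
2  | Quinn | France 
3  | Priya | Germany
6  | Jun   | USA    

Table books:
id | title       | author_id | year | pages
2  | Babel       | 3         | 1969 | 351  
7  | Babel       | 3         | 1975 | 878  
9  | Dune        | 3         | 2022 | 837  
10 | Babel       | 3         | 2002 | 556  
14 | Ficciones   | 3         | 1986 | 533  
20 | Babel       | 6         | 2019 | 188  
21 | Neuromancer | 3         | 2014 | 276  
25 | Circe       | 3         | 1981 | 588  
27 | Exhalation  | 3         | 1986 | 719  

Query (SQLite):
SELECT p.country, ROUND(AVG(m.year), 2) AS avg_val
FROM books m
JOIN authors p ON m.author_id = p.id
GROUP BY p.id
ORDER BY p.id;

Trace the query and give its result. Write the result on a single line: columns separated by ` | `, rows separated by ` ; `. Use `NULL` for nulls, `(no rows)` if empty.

Join each books row to its authors via author_id.
Group joined rows by authors.id; compute ROUND(AVG(m.year), 2) per group.
  3: ids {2, 7, 9, 10, 14, 21, 25, 27} → ROUND(AVG(m.year), 2)=1991.88
  6: ids {20} → ROUND(AVG(m.year), 2)=2019

Germany | 1991.88 ; USA | 2019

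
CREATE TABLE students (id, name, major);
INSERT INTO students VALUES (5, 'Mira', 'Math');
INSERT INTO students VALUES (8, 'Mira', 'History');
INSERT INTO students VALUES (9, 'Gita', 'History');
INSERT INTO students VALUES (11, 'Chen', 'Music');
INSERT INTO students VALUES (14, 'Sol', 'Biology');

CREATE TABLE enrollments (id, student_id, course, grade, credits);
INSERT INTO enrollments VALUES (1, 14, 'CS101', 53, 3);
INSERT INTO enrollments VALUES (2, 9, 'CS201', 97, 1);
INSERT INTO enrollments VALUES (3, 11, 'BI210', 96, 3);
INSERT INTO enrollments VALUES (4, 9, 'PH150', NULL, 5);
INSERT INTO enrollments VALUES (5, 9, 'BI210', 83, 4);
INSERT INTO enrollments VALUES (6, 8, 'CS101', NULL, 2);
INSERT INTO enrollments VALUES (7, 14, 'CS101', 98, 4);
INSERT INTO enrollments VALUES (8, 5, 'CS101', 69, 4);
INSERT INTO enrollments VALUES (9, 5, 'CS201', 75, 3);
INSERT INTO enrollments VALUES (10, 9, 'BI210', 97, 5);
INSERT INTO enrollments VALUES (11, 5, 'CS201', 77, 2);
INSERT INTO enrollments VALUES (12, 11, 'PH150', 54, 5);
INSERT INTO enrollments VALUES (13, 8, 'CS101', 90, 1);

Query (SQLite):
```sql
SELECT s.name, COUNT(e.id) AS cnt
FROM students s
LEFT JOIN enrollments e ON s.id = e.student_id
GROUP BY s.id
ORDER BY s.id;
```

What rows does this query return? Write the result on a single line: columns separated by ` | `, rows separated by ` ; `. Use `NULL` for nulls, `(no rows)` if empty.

Mira | 3 ; Mira | 2 ; Gita | 4 ; Chen | 2 ; Sol | 2

LEFT JOIN keeps every students row; unmatched ones get NULL for enrollments columns.
Group by students.id and compute COUNT(e.id). COUNT(col) of an all-NULL group is 0.
  5: ids {8, 9, 11} → COUNT(e.id)=3
  8: ids {6, 13} → COUNT(e.id)=2
  9: ids {2, 4, 5, 10} → COUNT(e.id)=4
  11: ids {3, 12} → COUNT(e.id)=2
  14: ids {1, 7} → COUNT(e.id)=2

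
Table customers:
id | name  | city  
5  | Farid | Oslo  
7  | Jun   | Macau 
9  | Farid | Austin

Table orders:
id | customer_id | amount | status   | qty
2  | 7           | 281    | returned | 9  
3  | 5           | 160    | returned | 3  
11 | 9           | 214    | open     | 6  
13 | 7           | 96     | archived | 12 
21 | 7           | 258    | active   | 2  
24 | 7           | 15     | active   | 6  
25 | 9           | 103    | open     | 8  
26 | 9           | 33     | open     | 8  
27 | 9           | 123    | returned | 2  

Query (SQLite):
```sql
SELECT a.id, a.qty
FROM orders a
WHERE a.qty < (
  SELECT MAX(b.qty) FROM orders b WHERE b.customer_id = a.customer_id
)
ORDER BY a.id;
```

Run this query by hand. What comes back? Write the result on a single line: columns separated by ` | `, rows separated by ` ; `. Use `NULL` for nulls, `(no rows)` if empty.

For each orders row a, compute MAX(qty) over rows sharing a.customer_id.
Keep row a if a.qty < that per-group MAX.
  customer_id=5: MAX(qty) = 3
  customer_id=7: MAX(qty) = 12
  customer_id=9: MAX(qty) = 8

2 | 9 ; 11 | 6 ; 21 | 2 ; 24 | 6 ; 27 | 2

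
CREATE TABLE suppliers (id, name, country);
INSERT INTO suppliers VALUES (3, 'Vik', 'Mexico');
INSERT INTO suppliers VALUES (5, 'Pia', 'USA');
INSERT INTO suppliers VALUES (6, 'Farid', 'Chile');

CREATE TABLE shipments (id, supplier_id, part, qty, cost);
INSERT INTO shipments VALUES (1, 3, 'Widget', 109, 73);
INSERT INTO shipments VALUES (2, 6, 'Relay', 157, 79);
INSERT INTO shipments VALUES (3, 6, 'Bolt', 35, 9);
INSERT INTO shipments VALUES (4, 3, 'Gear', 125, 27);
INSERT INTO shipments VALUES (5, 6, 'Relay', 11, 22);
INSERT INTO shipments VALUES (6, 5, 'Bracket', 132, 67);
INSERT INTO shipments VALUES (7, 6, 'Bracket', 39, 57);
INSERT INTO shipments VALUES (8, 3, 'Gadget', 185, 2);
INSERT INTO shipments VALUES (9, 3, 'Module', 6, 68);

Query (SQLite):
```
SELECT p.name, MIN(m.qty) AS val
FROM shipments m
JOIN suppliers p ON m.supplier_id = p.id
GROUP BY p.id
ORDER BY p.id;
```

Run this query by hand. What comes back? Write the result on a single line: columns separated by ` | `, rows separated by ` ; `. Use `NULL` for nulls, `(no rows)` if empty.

Join each shipments row to its suppliers via supplier_id.
Group joined rows by suppliers.id; compute MIN(m.qty) per group.
  3: ids {1, 4, 8, 9} → MIN(m.qty)=6
  5: ids {6} → MIN(m.qty)=132
  6: ids {2, 3, 5, 7} → MIN(m.qty)=11

Vik | 6 ; Pia | 132 ; Farid | 11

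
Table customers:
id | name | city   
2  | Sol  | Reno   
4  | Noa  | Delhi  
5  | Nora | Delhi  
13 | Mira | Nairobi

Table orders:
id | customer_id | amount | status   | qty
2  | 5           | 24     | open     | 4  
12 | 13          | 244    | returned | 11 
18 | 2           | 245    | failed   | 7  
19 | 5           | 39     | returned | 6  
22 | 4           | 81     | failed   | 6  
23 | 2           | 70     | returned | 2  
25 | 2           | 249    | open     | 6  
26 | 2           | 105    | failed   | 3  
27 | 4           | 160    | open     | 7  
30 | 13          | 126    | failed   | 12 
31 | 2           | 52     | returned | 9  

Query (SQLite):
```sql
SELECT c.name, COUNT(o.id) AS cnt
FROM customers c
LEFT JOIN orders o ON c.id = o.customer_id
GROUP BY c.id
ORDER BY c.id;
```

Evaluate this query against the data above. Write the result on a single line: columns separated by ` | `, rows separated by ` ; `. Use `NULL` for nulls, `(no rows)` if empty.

Sol | 5 ; Noa | 2 ; Nora | 2 ; Mira | 2

LEFT JOIN keeps every customers row; unmatched ones get NULL for orders columns.
Group by customers.id and compute COUNT(o.id). COUNT(col) of an all-NULL group is 0.
  2: ids {18, 23, 25, 26, 31} → COUNT(o.id)=5
  4: ids {22, 27} → COUNT(o.id)=2
  5: ids {2, 19} → COUNT(o.id)=2
  13: ids {12, 30} → COUNT(o.id)=2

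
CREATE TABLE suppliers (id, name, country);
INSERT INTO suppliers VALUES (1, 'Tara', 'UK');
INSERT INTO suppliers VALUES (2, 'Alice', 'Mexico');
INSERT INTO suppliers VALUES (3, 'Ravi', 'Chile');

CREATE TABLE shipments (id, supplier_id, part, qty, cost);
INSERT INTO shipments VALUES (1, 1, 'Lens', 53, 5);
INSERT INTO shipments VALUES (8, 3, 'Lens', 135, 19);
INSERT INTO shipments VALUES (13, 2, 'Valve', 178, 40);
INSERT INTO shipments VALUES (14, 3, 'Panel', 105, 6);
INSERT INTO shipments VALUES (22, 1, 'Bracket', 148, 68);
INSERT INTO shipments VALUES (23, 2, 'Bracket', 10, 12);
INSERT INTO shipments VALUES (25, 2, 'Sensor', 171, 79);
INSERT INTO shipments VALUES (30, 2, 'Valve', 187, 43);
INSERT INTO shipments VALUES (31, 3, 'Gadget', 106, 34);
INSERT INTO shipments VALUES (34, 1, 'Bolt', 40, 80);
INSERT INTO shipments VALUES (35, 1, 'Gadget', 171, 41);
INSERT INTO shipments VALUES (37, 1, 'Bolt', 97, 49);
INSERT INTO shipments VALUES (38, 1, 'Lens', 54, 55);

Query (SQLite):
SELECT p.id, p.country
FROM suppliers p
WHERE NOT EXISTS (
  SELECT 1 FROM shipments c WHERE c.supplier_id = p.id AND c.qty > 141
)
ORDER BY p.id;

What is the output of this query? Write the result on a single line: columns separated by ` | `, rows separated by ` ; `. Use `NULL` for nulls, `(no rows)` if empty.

3 | Chile

For each suppliers row, check whether any shipments with matching supplier_id has qty > 141.
Keep rows where that is false.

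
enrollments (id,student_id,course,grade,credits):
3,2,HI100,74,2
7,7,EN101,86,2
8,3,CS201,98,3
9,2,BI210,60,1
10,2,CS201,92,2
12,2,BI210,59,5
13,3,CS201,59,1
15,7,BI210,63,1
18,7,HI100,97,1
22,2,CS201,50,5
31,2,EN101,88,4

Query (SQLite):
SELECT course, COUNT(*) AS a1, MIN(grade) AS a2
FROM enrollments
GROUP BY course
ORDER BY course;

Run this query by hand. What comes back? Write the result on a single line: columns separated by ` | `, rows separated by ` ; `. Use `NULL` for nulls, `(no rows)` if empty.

Group enrollments by course.
Per group compute: COUNT(*), MIN(grade).
  BI210: ids {9, 12, 15} → COUNT(*)=3, MIN(grade)=59
  CS201: ids {8, 10, 13, 22} → COUNT(*)=4, MIN(grade)=50
  EN101: ids {7, 31} → COUNT(*)=2, MIN(grade)=86
  HI100: ids {3, 18} → COUNT(*)=2, MIN(grade)=74

BI210 | 3 | 59 ; CS201 | 4 | 50 ; EN101 | 2 | 86 ; HI100 | 2 | 74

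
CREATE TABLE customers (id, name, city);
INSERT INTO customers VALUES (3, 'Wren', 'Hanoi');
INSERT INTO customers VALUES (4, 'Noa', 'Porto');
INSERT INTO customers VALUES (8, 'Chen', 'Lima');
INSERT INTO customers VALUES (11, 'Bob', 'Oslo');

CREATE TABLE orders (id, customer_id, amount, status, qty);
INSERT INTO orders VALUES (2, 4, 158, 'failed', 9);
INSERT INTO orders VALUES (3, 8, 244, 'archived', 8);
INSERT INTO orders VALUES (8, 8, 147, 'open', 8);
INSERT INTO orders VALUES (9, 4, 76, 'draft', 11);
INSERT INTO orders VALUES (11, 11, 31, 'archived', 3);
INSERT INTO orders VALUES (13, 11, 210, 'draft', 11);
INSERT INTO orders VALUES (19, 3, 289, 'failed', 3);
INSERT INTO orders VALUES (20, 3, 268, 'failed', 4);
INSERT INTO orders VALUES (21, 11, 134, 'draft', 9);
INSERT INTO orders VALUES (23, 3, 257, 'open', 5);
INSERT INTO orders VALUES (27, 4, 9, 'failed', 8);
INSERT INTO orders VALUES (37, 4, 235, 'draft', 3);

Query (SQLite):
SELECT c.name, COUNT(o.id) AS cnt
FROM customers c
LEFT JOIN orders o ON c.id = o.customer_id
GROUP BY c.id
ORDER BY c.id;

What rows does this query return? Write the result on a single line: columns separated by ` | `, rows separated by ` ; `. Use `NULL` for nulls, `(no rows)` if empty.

Wren | 3 ; Noa | 4 ; Chen | 2 ; Bob | 3

LEFT JOIN keeps every customers row; unmatched ones get NULL for orders columns.
Group by customers.id and compute COUNT(o.id). COUNT(col) of an all-NULL group is 0.
  3: ids {19, 20, 23} → COUNT(o.id)=3
  4: ids {2, 9, 27, 37} → COUNT(o.id)=4
  8: ids {3, 8} → COUNT(o.id)=2
  11: ids {11, 13, 21} → COUNT(o.id)=3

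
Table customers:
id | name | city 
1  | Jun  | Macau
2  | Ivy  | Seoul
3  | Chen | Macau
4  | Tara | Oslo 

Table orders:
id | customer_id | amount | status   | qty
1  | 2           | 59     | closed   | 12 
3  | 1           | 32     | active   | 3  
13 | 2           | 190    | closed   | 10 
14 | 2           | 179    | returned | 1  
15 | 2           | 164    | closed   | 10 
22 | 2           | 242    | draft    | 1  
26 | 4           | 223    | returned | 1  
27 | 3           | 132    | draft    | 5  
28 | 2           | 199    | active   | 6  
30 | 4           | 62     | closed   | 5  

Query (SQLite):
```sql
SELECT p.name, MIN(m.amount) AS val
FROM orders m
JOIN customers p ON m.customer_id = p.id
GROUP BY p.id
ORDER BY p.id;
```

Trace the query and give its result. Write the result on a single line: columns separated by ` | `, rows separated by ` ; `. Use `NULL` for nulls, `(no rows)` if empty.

Join each orders row to its customers via customer_id.
Group joined rows by customers.id; compute MIN(m.amount) per group.
  1: ids {3} → MIN(m.amount)=32
  2: ids {1, 13, 14, 15, 22, 28} → MIN(m.amount)=59
  3: ids {27} → MIN(m.amount)=132
  4: ids {26, 30} → MIN(m.amount)=62

Jun | 32 ; Ivy | 59 ; Chen | 132 ; Tara | 62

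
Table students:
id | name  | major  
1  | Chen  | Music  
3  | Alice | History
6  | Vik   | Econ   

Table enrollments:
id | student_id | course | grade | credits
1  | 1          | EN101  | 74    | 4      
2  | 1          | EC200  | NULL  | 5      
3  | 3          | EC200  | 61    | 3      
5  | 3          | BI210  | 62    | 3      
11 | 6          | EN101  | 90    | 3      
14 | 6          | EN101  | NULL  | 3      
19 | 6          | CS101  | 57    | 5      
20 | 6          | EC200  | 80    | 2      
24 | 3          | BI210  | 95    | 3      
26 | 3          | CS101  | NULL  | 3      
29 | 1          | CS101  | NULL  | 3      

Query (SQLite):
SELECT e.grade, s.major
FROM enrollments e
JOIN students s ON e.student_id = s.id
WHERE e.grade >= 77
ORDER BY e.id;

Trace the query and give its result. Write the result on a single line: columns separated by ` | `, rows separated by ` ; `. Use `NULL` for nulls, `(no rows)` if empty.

Each enrollments row matches the students row where student_id = students.id.
Then keep rows with e.grade >= 77.

90 | Econ ; 80 | Econ ; 95 | History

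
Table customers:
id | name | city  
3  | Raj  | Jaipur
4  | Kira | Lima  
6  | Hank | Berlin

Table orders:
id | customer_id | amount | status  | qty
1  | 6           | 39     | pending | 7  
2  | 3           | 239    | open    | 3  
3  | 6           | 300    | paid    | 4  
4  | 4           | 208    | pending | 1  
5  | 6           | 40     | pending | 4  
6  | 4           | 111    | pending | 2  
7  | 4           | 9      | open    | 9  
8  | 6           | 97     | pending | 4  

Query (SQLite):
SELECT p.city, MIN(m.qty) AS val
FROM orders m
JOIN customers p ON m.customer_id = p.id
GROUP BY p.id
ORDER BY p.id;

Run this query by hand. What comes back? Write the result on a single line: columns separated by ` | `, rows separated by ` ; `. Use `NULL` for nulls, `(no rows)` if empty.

Join each orders row to its customers via customer_id.
Group joined rows by customers.id; compute MIN(m.qty) per group.
  3: ids {2} → MIN(m.qty)=3
  4: ids {4, 6, 7} → MIN(m.qty)=1
  6: ids {1, 3, 5, 8} → MIN(m.qty)=4

Jaipur | 3 ; Lima | 1 ; Berlin | 4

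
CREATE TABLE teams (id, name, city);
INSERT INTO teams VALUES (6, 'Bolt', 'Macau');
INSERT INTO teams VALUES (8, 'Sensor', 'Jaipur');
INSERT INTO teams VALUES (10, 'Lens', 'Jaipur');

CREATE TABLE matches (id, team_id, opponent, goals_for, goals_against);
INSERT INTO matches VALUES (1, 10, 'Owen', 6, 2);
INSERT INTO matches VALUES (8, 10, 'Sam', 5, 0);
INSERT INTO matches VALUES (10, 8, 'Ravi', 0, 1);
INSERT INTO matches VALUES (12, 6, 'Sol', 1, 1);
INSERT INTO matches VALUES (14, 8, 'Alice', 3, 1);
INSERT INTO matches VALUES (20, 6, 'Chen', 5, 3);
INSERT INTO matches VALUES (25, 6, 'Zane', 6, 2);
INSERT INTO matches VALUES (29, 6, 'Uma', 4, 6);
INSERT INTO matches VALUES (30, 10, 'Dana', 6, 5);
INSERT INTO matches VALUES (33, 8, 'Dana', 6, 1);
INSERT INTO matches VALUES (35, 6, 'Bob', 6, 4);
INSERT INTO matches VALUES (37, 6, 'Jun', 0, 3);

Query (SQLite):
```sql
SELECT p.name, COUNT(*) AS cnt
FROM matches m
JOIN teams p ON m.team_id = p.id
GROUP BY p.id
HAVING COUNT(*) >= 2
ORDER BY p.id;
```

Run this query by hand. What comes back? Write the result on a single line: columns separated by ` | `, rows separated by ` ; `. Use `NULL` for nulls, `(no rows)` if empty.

Join each matches row to its teams via team_id.
Group joined rows by teams.id; compute COUNT(*) per group.
HAVING: keep groups with count ≥ 2.
  6: ids {12, 20, 25, 29, 35, 37} → COUNT(*)=6
  8: ids {10, 14, 33} → COUNT(*)=3
  10: ids {1, 8, 30} → COUNT(*)=3

Bolt | 6 ; Sensor | 3 ; Lens | 3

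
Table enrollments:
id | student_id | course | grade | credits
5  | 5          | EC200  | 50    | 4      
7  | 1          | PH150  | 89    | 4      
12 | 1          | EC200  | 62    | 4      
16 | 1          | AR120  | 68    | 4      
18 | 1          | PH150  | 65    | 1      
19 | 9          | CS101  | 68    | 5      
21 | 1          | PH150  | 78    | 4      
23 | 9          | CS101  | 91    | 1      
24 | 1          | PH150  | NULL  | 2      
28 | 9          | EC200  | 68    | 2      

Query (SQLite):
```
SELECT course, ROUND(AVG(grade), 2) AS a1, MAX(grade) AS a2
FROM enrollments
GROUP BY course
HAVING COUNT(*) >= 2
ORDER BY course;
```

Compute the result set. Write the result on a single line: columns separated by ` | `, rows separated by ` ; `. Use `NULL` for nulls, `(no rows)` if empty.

Group enrollments by course.
Per group compute: ROUND(AVG(grade), 2), MAX(grade).
HAVING: drop groups with fewer than 2 rows.
  AR120: ids {16} → ROUND(AVG(grade), 2)=68, MAX(grade)=68
  CS101: ids {19, 23} → ROUND(AVG(grade), 2)=79.5, MAX(grade)=91
  EC200: ids {5, 12, 28} → ROUND(AVG(grade), 2)=60, MAX(grade)=68
  PH150: ids {7, 18, 21, 24} → ROUND(AVG(grade), 2)=77.33, MAX(grade)=89

CS101 | 79.5 | 91 ; EC200 | 60 | 68 ; PH150 | 77.33 | 89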